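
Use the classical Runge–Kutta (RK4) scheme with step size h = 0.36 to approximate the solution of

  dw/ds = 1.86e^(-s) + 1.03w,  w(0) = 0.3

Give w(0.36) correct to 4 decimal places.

1.1230

RK4: k1 = f(s_n, w_n); k2 = f(s_n + h/2, w_n + (h/2)·k1); k3 = f(s_n + h/2, w_n + (h/2)·k2); k4 = f(s_n + h, w_n + h·k3); w_{n+1} = w_n + (h/6)·(k1 + 2k2 + 2k3 + k4).
s=0.000000, w=0.300000:
  k1 = f(0.000000, 0.300000) = 2.169000
  k2 = f(0.180000, 0.690420) = 2.264735
  k3 = f(0.180000, 0.707652) = 2.282484
  k4 = f(0.360000, 1.121694) = 2.453023
  w ← 0.300000 + (0.36/6)·(k1 + 2k2 + 2k3 + k4) = 1.122988
w(0.36) ≈ 1.1230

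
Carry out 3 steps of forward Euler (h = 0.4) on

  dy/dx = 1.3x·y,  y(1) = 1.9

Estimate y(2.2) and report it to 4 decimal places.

Euler: y_{n+1} = y_n + h·f(x_n, y_n).
x=1.000000, y=1.900000: f=2.470000 → y ← 1.900000 + 0.4·2.470000 = 2.888000
x=1.400000, y=2.888000: f=5.256160 → y ← 2.888000 + 0.4·5.256160 = 4.990464
x=1.800000, y=4.990464: f=11.677686 → y ← 4.990464 + 0.4·11.677686 = 9.661538
y(2.2) ≈ 9.6615

9.6615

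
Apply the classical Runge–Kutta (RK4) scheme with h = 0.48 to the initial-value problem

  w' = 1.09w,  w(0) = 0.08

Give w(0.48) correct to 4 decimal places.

RK4: k1 = f(x_n, w_n); k2 = f(x_n + h/2, w_n + (h/2)·k1); k3 = f(x_n + h/2, w_n + (h/2)·k2); k4 = f(x_n + h, w_n + h·k3); w_{n+1} = w_n + (h/6)·(k1 + 2k2 + 2k3 + k4).
x=0.000000, w=0.080000:
  k1 = f(0.000000, 0.080000) = 0.087200
  k2 = f(0.240000, 0.100928) = 0.110012
  k3 = f(0.240000, 0.106403) = 0.115979
  k4 = f(0.480000, 0.135670) = 0.147880
  w ← 0.080000 + (0.48/6)·(k1 + 2k2 + 2k3 + k4) = 0.134965
w(0.48) ≈ 0.1350

0.1350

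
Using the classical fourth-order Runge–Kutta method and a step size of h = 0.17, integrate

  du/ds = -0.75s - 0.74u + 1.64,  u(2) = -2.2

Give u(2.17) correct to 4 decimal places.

RK4: k1 = f(s_n, u_n); k2 = f(s_n + h/2, u_n + (h/2)·k1); k3 = f(s_n + h/2, u_n + (h/2)·k2); k4 = f(s_n + h, u_n + h·k3); u_{n+1} = u_n + (h/6)·(k1 + 2k2 + 2k3 + k4).
s=2.000000, u=-2.200000:
  k1 = f(2.000000, -2.200000) = 1.768000
  k2 = f(2.085000, -2.049720) = 1.593043
  k3 = f(2.085000, -2.064591) = 1.604048
  k4 = f(2.170000, -1.927312) = 1.438711
  u ← -2.200000 + (0.17/6)·(k1 + 2k2 + 2k3 + k4) = -1.927975
u(2.17) ≈ -1.9280

-1.9280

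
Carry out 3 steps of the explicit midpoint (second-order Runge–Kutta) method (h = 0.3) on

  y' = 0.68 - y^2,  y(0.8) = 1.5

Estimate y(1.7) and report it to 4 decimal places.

Midpoint: k1 = f(x_n, y_n); k2 = f(x_n + h/2, y_n + (h/2)·k1); y_{n+1} = y_n + h·k2.
x=0.800000, y=1.500000:
  k1 = f(0.800000, 1.500000) = -1.570000
  k2 = f(0.950000, 1.264500) = -0.918960
  y ← 1.500000 + 0.3·(-0.918960) = 1.224312
x=1.100000, y=1.224312:
  k1 = f(1.100000, 1.224312) = -0.818940
  k2 = f(1.250000, 1.101471) = -0.533238
  y ← 1.224312 + 0.3·(-0.533238) = 1.064340
x=1.400000, y=1.064340:
  k1 = f(1.400000, 1.064340) = -0.452821
  k2 = f(1.550000, 0.996417) = -0.312848
  y ← 1.064340 + 0.3·(-0.312848) = 0.970486
y(1.7) ≈ 0.9705

0.9705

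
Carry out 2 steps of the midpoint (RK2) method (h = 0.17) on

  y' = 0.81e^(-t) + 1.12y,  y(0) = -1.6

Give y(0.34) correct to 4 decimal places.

Midpoint: k1 = f(t_n, y_n); k2 = f(t_n + h/2, y_n + (h/2)·k1); y_{n+1} = y_n + h·k2.
t=0.000000, y=-1.600000:
  k1 = f(0.000000, -1.600000) = -0.982000
  k2 = f(0.085000, -1.683470) = -1.141491
  y ← -1.600000 + 0.17·(-1.141491) = -1.794054
t=0.170000, y=-1.794054:
  k1 = f(0.170000, -1.794054) = -1.325971
  k2 = f(0.255000, -1.906761) = -1.507890
  y ← -1.794054 + 0.17·(-1.507890) = -2.050395
y(0.34) ≈ -2.0504

-2.0504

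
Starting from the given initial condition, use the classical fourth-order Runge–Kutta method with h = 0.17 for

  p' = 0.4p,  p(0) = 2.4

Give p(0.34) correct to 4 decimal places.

RK4: k1 = f(s_n, p_n); k2 = f(s_n + h/2, p_n + (h/2)·k1); k3 = f(s_n + h/2, p_n + (h/2)·k2); k4 = f(s_n + h, p_n + h·k3); p_{n+1} = p_n + (h/6)·(k1 + 2k2 + 2k3 + k4).
s=0.000000, p=2.400000:
  k1 = f(0.000000, 2.400000) = 0.960000
  k2 = f(0.085000, 2.481600) = 0.992640
  k3 = f(0.085000, 2.484374) = 0.993750
  k4 = f(0.170000, 2.568937) = 1.027575
  p ← 2.400000 + (0.17/6)·(k1 + 2k2 + 2k3 + k4) = 2.568877
s=0.170000, p=2.568877:
  k1 = f(0.170000, 2.568877) = 1.027551
  k2 = f(0.255000, 2.656219) = 1.062487
  k3 = f(0.255000, 2.659188) = 1.063675
  k4 = f(0.340000, 2.749702) = 1.099881
  p ← 2.568877 + (0.17/6)·(k1 + 2k2 + 2k3 + k4) = 2.749636
p(0.34) ≈ 2.7496

2.7496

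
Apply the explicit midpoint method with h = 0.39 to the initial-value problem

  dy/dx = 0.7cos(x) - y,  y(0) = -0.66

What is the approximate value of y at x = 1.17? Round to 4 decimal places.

0.1256

Midpoint: k1 = f(x_n, y_n); k2 = f(x_n + h/2, y_n + (h/2)·k1); y_{n+1} = y_n + h·k2.
x=0.000000, y=-0.660000:
  k1 = f(0.000000, -0.660000) = 1.360000
  k2 = f(0.195000, -0.394800) = 1.081533
  y ← -0.660000 + 0.39·1.081533 = -0.238202
x=0.390000, y=-0.238202:
  k1 = f(0.390000, -0.238202) = 0.885638
  k2 = f(0.585000, -0.065503) = 0.649101
  y ← -0.238202 + 0.39·0.649101 = 0.014947
x=0.780000, y=0.014947:
  k1 = f(0.780000, 0.014947) = 0.482692
  k2 = f(0.975000, 0.109072) = 0.283745
  y ← 0.014947 + 0.39·0.283745 = 0.125608
y(1.17) ≈ 0.1256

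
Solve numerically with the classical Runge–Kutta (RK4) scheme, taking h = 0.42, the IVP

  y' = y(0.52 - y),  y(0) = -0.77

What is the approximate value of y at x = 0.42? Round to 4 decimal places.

-1.4965

RK4: k1 = f(x_n, y_n); k2 = f(x_n + h/2, y_n + (h/2)·k1); k3 = f(x_n + h/2, y_n + (h/2)·k2); k4 = f(x_n + h, y_n + h·k3); y_{n+1} = y_n + (h/6)·(k1 + 2k2 + 2k3 + k4).
x=0.000000, y=-0.770000:
  k1 = f(0.000000, -0.770000) = -0.993300
  k2 = f(0.210000, -0.978593) = -1.466513
  k3 = f(0.210000, -1.077968) = -1.722557
  k4 = f(0.420000, -1.493474) = -3.007071
  y ← -0.770000 + (0.42/6)·(k1 + 2k2 + 2k3 + k4) = -1.496496
y(0.42) ≈ -1.4965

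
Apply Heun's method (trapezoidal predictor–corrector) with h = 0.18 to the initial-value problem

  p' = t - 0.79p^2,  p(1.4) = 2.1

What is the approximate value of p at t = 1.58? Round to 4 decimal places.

Heun: k1 = f(t_n, p_n); k2 = f(t_n + h, p_n + h·k1); p_{n+1} = p_n + (h/2)·(k1 + k2).
t=1.400000, p=2.100000:
  k1 = f(1.400000, 2.100000) = -2.083900
  k2 = f(1.580000, 1.724898) = -0.770466
  p ← 2.100000 + (0.18/2)·(-2.083900 + (-0.770466)) = 1.843107
p(1.58) ≈ 1.8431

1.8431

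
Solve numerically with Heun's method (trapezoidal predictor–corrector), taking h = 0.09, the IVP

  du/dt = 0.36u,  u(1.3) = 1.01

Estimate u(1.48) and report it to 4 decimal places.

1.0776

Heun: k1 = f(t_n, u_n); k2 = f(t_n + h, u_n + h·k1); u_{n+1} = u_n + (h/2)·(k1 + k2).
t=1.300000, u=1.010000:
  k1 = f(1.300000, 1.010000) = 0.363600
  k2 = f(1.390000, 1.042724) = 0.375381
  u ← 1.010000 + (0.09/2)·(0.363600 + 0.375381) = 1.043254
t=1.390000, u=1.043254:
  k1 = f(1.390000, 1.043254) = 0.375571
  k2 = f(1.480000, 1.077056) = 0.387740
  u ← 1.043254 + (0.09/2)·(0.375571 + 0.387740) = 1.077603
u(1.48) ≈ 1.0776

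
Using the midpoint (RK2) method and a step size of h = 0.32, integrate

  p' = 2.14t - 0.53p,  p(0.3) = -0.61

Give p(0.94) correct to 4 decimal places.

Midpoint: k1 = f(t_n, p_n); k2 = f(t_n + h/2, p_n + (h/2)·k1); p_{n+1} = p_n + h·k2.
t=0.300000, p=-0.610000:
  k1 = f(0.300000, -0.610000) = 0.965300
  k2 = f(0.460000, -0.455552) = 1.225843
  p ← -0.610000 + 0.32·1.225843 = -0.217730
t=0.620000, p=-0.217730:
  k1 = f(0.620000, -0.217730) = 1.442197
  k2 = f(0.780000, 0.013021) = 1.662299
  p ← -0.217730 + 0.32·1.662299 = 0.314205
p(0.94) ≈ 0.3142

0.3142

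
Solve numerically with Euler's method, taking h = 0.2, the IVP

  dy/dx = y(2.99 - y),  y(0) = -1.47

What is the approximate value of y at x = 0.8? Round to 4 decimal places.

-82.9118

Euler: y_{n+1} = y_n + h·f(x_n, y_n).
x=0.000000, y=-1.470000: f=-6.556200 → y ← -1.470000 + 0.2·(-6.556200) = -2.781240
x=0.200000, y=-2.781240: f=-16.051204 → y ← -2.781240 + 0.2·(-16.051204) = -5.991481
x=0.400000, y=-5.991481: f=-53.812368 → y ← -5.991481 + 0.2·(-53.812368) = -16.753954
x=0.600000, y=-16.753954: f=-330.789311 → y ← -16.753954 + 0.2·(-330.789311) = -82.911817
y(0.8) ≈ -82.9118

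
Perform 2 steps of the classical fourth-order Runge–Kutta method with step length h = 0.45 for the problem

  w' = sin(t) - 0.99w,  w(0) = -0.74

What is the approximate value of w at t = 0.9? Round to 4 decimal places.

-0.0187

RK4: k1 = f(t_n, w_n); k2 = f(t_n + h/2, w_n + (h/2)·k1); k3 = f(t_n + h/2, w_n + (h/2)·k2); k4 = f(t_n + h, w_n + h·k3); w_{n+1} = w_n + (h/6)·(k1 + 2k2 + 2k3 + k4).
t=0.000000, w=-0.740000:
  k1 = f(0.000000, -0.740000) = 0.732600
  k2 = f(0.225000, -0.575165) = 0.792520
  k3 = f(0.225000, -0.561683) = 0.779173
  k4 = f(0.450000, -0.389372) = 0.820444
  w ← -0.740000 + (0.45/6)·(k1 + 2k2 + 2k3 + k4) = -0.387768
t=0.450000, w=-0.387768:
  k1 = f(0.450000, -0.387768) = 0.818856
  k2 = f(0.675000, -0.203525) = 0.826387
  k3 = f(0.675000, -0.201831) = 0.824710
  k4 = f(0.900000, -0.016648) = 0.799809
  w ← -0.387768 + (0.45/6)·(k1 + 2k2 + 2k3 + k4) = -0.018703
w(0.9) ≈ -0.0187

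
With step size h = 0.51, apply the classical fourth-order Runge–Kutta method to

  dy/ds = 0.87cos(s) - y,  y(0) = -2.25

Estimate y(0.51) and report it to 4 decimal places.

-1.0212

RK4: k1 = f(s_n, y_n); k2 = f(s_n + h/2, y_n + (h/2)·k1); k3 = f(s_n + h/2, y_n + (h/2)·k2); k4 = f(s_n + h, y_n + h·k3); y_{n+1} = y_n + (h/6)·(k1 + 2k2 + 2k3 + k4).
s=0.000000, y=-2.250000:
  k1 = f(0.000000, -2.250000) = 3.120000
  k2 = f(0.255000, -1.454400) = 2.296267
  k3 = f(0.255000, -1.664452) = 2.506319
  k4 = f(0.510000, -0.971777) = 1.731065
  y ← -2.250000 + (0.51/6)·(k1 + 2k2 + 2k3 + k4) = -1.021220
y(0.51) ≈ -1.0212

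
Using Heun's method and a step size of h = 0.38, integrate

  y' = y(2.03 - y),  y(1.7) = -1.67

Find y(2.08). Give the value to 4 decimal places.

Heun: k1 = f(t_n, y_n); k2 = f(t_n + h, y_n + h·k1); y_{n+1} = y_n + (h/2)·(k1 + k2).
t=1.700000, y=-1.670000:
  k1 = f(1.700000, -1.670000) = -6.179000
  k2 = f(2.080000, -4.018020) = -24.301065
  y ← -1.670000 + (0.38/2)·(-6.179000 + (-24.301065)) = -7.461212
y(2.08) ≈ -7.4612

-7.4612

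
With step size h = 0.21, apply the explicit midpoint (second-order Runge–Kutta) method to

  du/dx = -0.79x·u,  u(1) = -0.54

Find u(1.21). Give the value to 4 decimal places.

-0.4492

Midpoint: k1 = f(x_n, u_n); k2 = f(x_n + h/2, u_n + (h/2)·k1); u_{n+1} = u_n + h·k2.
x=1.000000, u=-0.540000:
  k1 = f(1.000000, -0.540000) = 0.426600
  k2 = f(1.105000, -0.495207) = 0.432291
  u ← -0.540000 + 0.21·0.432291 = -0.449219
u(1.21) ≈ -0.4492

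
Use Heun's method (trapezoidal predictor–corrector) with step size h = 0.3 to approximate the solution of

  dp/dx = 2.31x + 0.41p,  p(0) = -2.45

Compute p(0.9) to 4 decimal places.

-2.4952

Heun: k1 = f(x_n, p_n); k2 = f(x_n + h, p_n + h·k1); p_{n+1} = p_n + (h/2)·(k1 + k2).
x=0.000000, p=-2.450000:
  k1 = f(0.000000, -2.450000) = -1.004500
  k2 = f(0.300000, -2.751350) = -0.435053
  p ← -2.450000 + (0.3/2)·(-1.004500 + (-0.435053)) = -2.665933
x=0.300000, p=-2.665933:
  k1 = f(0.300000, -2.665933) = -0.400033
  k2 = f(0.600000, -2.785943) = 0.243763
  p ← -2.665933 + (0.3/2)·(-0.400033 + 0.243763) = -2.689373
x=0.600000, p=-2.689373:
  k1 = f(0.600000, -2.689373) = 0.283357
  k2 = f(0.900000, -2.604366) = 1.011210
  p ← -2.689373 + (0.3/2)·(0.283357 + 1.011210) = -2.495188
p(0.9) ≈ -2.4952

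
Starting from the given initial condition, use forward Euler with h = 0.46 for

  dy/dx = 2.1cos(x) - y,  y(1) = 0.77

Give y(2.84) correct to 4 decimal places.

-0.6988

Euler: y_{n+1} = y_n + h·f(x_n, y_n).
x=1.000000, y=0.770000: f=0.364635 → y ← 0.770000 + 0.46·0.364635 = 0.937732
x=1.460000, y=0.937732: f=-0.705535 → y ← 0.937732 + 0.46·(-0.705535) = 0.613186
x=1.920000, y=0.613186: f=-1.331700 → y ← 0.613186 + 0.46·(-1.331700) = 0.000604
x=2.380000, y=0.000604: f=-1.520453 → y ← 0.000604 + 0.46·(-1.520453) = -0.698805
y(2.84) ≈ -0.6988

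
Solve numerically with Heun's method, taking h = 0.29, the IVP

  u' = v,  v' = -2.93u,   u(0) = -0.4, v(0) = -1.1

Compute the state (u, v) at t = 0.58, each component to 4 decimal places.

Heun on (u,v): k1 = f(t_n, state_n); k2 = f(t_n + h, state_n + h·k1); state_{n+1} = state_n + (h/2)·(k1 + k2).
0.000000: (-0.400000, -1.100000)
  k1 = (-1.100000, 1.172000)
  predictor → (-0.719000, -0.760120)
  k2 = (-0.760120, 2.106670)
  → (-0.669717, -0.624593)
0.290000: (-0.669717, -0.624593)
  k1 = (-0.624593, 1.962272)
  predictor → (-0.850849, -0.055534)
  k2 = (-0.055534, 2.492989)
  → (-0.768336, 0.021420)
(u(0.58), v(0.58)) ≈ (-0.7683, 0.0214)

-0.7683, 0.0214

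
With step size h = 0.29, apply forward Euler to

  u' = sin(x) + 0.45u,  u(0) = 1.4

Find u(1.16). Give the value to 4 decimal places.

2.7940

Euler: u_{n+1} = u_n + h·f(x_n, u_n).
x=0.000000, u=1.400000: f=0.630000 → u ← 1.400000 + 0.29·0.630000 = 1.582700
x=0.290000, u=1.582700: f=0.998167 → u ← 1.582700 + 0.29·0.998167 = 1.872168
x=0.580000, u=1.872168: f=1.390500 → u ← 1.872168 + 0.29·1.390500 = 2.275413
x=0.870000, u=2.275413: f=1.788265 → u ← 2.275413 + 0.29·1.788265 = 2.794010
u(1.16) ≈ 2.7940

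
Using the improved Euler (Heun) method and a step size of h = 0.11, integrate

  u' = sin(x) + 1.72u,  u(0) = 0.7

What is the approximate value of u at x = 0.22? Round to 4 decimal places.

Heun: k1 = f(x_n, u_n); k2 = f(x_n + h, u_n + h·k1); u_{n+1} = u_n + (h/2)·(k1 + k2).
x=0.000000, u=0.700000:
  k1 = f(0.000000, 0.700000) = 1.204000
  k2 = f(0.110000, 0.832440) = 1.541575
  u ← 0.700000 + (0.11/2)·(1.204000 + 1.541575) = 0.851007
x=0.110000, u=0.851007:
  k1 = f(0.110000, 0.851007) = 1.573510
  k2 = f(0.220000, 1.024093) = 1.979669
  u ← 0.851007 + (0.11/2)·(1.573510 + 1.979669) = 1.046431
u(0.22) ≈ 1.0464

1.0464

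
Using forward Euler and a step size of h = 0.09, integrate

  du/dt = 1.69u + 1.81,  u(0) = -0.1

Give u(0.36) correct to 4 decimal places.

0.6397

Euler: u_{n+1} = u_n + h·f(t_n, u_n).
t=0.000000, u=-0.100000: f=1.641000 → u ← -0.100000 + 0.09·1.641000 = 0.047690
t=0.090000, u=0.047690: f=1.890596 → u ← 0.047690 + 0.09·1.890596 = 0.217844
t=0.180000, u=0.217844: f=2.178156 → u ← 0.217844 + 0.09·2.178156 = 0.413878
t=0.270000, u=0.413878: f=2.509453 → u ← 0.413878 + 0.09·2.509453 = 0.639728
u(0.36) ≈ 0.6397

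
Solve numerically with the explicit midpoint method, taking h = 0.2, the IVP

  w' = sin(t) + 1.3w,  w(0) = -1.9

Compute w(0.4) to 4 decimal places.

-3.0903

Midpoint: k1 = f(t_n, w_n); k2 = f(t_n + h/2, w_n + (h/2)·k1); w_{n+1} = w_n + h·k2.
t=0.000000, w=-1.900000:
  k1 = f(0.000000, -1.900000) = -2.470000
  k2 = f(0.100000, -2.147000) = -2.691267
  w ← -1.900000 + 0.2·(-2.691267) = -2.438253
t=0.200000, w=-2.438253:
  k1 = f(0.200000, -2.438253) = -2.971060
  k2 = f(0.300000, -2.735359) = -3.260447
  w ← -2.438253 + 0.2·(-3.260447) = -3.090343
w(0.4) ≈ -3.0903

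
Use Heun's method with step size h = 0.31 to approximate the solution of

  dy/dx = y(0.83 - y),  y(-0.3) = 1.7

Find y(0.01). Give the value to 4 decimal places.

Heun: k1 = f(x_n, y_n); k2 = f(x_n + h, y_n + h·k1); y_{n+1} = y_n + (h/2)·(k1 + k2).
x=-0.300000, y=1.700000:
  k1 = f(-0.300000, 1.700000) = -1.479000
  k2 = f(0.010000, 1.241510) = -0.510894
  y ← 1.700000 + (0.31/2)·(-1.479000 + (-0.510894)) = 1.391566
y(0.01) ≈ 1.3916

1.3916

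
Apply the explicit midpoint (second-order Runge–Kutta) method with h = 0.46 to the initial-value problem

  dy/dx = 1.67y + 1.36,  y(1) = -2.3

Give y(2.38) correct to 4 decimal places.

-13.8633

Midpoint: k1 = f(x_n, y_n); k2 = f(x_n + h/2, y_n + (h/2)·k1); y_{n+1} = y_n + h·k2.
x=1.000000, y=-2.300000:
  k1 = f(1.000000, -2.300000) = -2.481000
  k2 = f(1.230000, -2.870630) = -3.433952
  y ← -2.300000 + 0.46·(-3.433952) = -3.879618
x=1.460000, y=-3.879618:
  k1 = f(1.460000, -3.879618) = -5.118962
  k2 = f(1.690000, -5.056979) = -7.085155
  y ← -3.879618 + 0.46·(-7.085155) = -7.138789
x=1.920000, y=-7.138789:
  k1 = f(1.920000, -7.138789) = -10.561778
  k2 = f(2.150000, -9.567998) = -14.618557
  y ← -7.138789 + 0.46·(-14.618557) = -13.863326
y(2.38) ≈ -13.8633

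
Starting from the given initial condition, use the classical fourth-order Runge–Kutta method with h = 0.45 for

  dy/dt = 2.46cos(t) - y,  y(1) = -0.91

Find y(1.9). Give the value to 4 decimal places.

-0.2954

RK4: k1 = f(t_n, y_n); k2 = f(t_n + h/2, y_n + (h/2)·k1); k3 = f(t_n + h/2, y_n + (h/2)·k2); k4 = f(t_n + h, y_n + h·k3); y_{n+1} = y_n + (h/6)·(k1 + 2k2 + 2k3 + k4).
t=1.000000, y=-0.910000:
  k1 = f(1.000000, -0.910000) = 2.239144
  k2 = f(1.225000, -0.406193) = 1.240000
  k3 = f(1.225000, -0.631000) = 1.464807
  k4 = f(1.450000, -0.250837) = 0.547274
  y ← -0.910000 + (0.45/6)·(k1 + 2k2 + 2k3 + k4) = -0.295298
t=1.450000, y=-0.295298:
  k1 = f(1.450000, -0.295298) = 0.591734
  k2 = f(1.675000, -0.162157) = -0.093720
  k3 = f(1.675000, -0.316385) = 0.060507
  k4 = f(1.900000, -0.268069) = -0.527223
  y ← -0.295298 + (0.45/6)·(k1 + 2k2 + 2k3 + k4) = -0.295441
y(1.9) ≈ -0.2954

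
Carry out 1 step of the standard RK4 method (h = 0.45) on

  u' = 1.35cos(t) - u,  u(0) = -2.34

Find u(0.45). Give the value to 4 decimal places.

-1.0216

RK4: k1 = f(t_n, u_n); k2 = f(t_n + h/2, u_n + (h/2)·k1); k3 = f(t_n + h/2, u_n + (h/2)·k2); k4 = f(t_n + h, u_n + h·k3); u_{n+1} = u_n + (h/6)·(k1 + 2k2 + 2k3 + k4).
t=0.000000, u=-2.340000:
  k1 = f(0.000000, -2.340000) = 3.690000
  k2 = f(0.225000, -1.509750) = 2.825722
  k3 = f(0.225000, -1.704213) = 3.020185
  k4 = f(0.450000, -0.980917) = 2.196521
  u ← -2.340000 + (0.45/6)·(k1 + 2k2 + 2k3 + k4) = -1.021625
u(0.45) ≈ -1.0216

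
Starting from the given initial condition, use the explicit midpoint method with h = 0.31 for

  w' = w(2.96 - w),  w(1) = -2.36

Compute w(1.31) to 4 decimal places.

-12.0593

Midpoint: k1 = f(x_n, w_n); k2 = f(x_n + h/2, w_n + (h/2)·k1); w_{n+1} = w_n + h·k2.
x=1.000000, w=-2.360000:
  k1 = f(1.000000, -2.360000) = -12.555200
  k2 = f(1.155000, -4.306056) = -31.288044
  w ← -2.360000 + 0.31·(-31.288044) = -12.059294
w(1.31) ≈ -12.0593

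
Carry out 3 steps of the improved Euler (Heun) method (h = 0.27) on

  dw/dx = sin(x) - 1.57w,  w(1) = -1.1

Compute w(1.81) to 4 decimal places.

0.1096

Heun: k1 = f(x_n, w_n); k2 = f(x_n + h, w_n + h·k1); w_{n+1} = w_n + (h/2)·(k1 + k2).
x=1.000000, w=-1.100000:
  k1 = f(1.000000, -1.100000) = 2.568471
  k2 = f(1.270000, -0.406513) = 1.593326
  w ← -1.100000 + (0.27/2)·(2.568471 + 1.593326) = -0.538157
x=1.270000, w=-0.538157:
  k1 = f(1.270000, -0.538157) = 1.800008
  k2 = f(1.540000, -0.052155) = 1.081410
  w ← -0.538157 + (0.27/2)·(1.800008 + 1.081410) = -0.149166
x=1.540000, w=-0.149166:
  k1 = f(1.540000, -0.149166) = 1.233717
  k2 = f(1.810000, 0.183937) = 0.682745
  w ← -0.149166 + (0.27/2)·(1.233717 + 0.682745) = 0.109556
w(1.81) ≈ 0.1096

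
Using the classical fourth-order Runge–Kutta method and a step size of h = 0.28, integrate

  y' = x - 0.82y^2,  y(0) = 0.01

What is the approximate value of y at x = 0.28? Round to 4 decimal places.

0.0490

RK4: k1 = f(x_n, y_n); k2 = f(x_n + h/2, y_n + (h/2)·k1); k3 = f(x_n + h/2, y_n + (h/2)·k2); k4 = f(x_n + h, y_n + h·k3); y_{n+1} = y_n + (h/6)·(k1 + 2k2 + 2k3 + k4).
x=0.000000, y=0.010000:
  k1 = f(0.000000, 0.010000) = -0.000082
  k2 = f(0.140000, 0.009989) = 0.139918
  k3 = f(0.140000, 0.029589) = 0.139282
  k4 = f(0.280000, 0.048999) = 0.278031
  y ← 0.010000 + (0.28/6)·(k1 + 2k2 + 2k3 + k4) = 0.049030
y(0.28) ≈ 0.0490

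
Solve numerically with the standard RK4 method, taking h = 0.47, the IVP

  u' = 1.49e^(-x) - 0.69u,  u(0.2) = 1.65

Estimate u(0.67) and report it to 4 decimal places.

1.5787

RK4: k1 = f(x_n, u_n); k2 = f(x_n + h/2, u_n + (h/2)·k1); k3 = f(x_n + h/2, u_n + (h/2)·k2); k4 = f(x_n + h, u_n + h·k3); u_{n+1} = u_n + (h/6)·(k1 + 2k2 + 2k3 + k4).
x=0.200000, u=1.650000:
  k1 = f(0.200000, 1.650000) = 0.081409
  k2 = f(0.435000, 1.669131) = -0.187276
  k3 = f(0.435000, 1.605990) = -0.143709
  k4 = f(0.670000, 1.582457) = -0.329449
  u ← 1.650000 + (0.47/6)·(k1 + 2k2 + 2k3 + k4) = 1.578716
u(0.67) ≈ 1.5787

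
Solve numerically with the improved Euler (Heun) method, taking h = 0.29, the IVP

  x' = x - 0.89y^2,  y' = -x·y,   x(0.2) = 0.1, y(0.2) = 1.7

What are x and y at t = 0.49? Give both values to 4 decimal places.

Heun on (x,y): k1 = f(t_n, state_n); k2 = f(t_n + h, state_n + h·k1); state_{n+1} = state_n + (h/2)·(k1 + k2).
0.200000: (0.100000, 1.700000)
  k1 = (-2.472100, -0.170000)
  predictor → (-0.616909, 1.650700)
  k2 = (-3.041990, 1.018332)
  → (-0.699543, 1.823008)
(x(0.49), y(0.49)) ≈ (-0.6995, 1.8230)

-0.6995, 1.8230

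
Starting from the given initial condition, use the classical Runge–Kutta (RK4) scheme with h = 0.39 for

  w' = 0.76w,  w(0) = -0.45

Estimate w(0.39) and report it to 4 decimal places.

RK4: k1 = f(x_n, w_n); k2 = f(x_n + h/2, w_n + (h/2)·k1); k3 = f(x_n + h/2, w_n + (h/2)·k2); k4 = f(x_n + h, w_n + h·k3); w_{n+1} = w_n + (h/6)·(k1 + 2k2 + 2k3 + k4).
x=0.000000, w=-0.450000:
  k1 = f(0.000000, -0.450000) = -0.342000
  k2 = f(0.195000, -0.516690) = -0.392684
  k3 = f(0.195000, -0.526573) = -0.400196
  k4 = f(0.390000, -0.606076) = -0.460618
  w ← -0.450000 + (0.39/6)·(k1 + 2k2 + 2k3 + k4) = -0.605245
w(0.39) ≈ -0.6052

-0.6052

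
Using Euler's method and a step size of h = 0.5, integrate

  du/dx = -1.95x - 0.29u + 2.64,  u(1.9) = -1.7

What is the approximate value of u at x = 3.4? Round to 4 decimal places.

-3.8314

Euler: u_{n+1} = u_n + h·f(x_n, u_n).
x=1.900000, u=-1.700000: f=-0.572000 → u ← -1.700000 + 0.5·(-0.572000) = -1.986000
x=2.400000, u=-1.986000: f=-1.464060 → u ← -1.986000 + 0.5·(-1.464060) = -2.718030
x=2.900000, u=-2.718030: f=-2.226771 → u ← -2.718030 + 0.5·(-2.226771) = -3.831416
u(3.4) ≈ -3.8314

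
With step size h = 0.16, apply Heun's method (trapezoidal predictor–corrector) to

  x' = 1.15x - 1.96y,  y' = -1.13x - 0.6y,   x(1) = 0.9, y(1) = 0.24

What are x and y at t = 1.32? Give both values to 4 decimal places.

Heun on (x,y): k1 = f(t_n, state_n); k2 = f(t_n + h, state_n + h·k1); state_{n+1} = state_n + (h/2)·(k1 + k2).
1.000000: (0.900000, 0.240000)
  k1 = (0.564600, -1.161000)
  predictor → (0.990336, 0.054240)
  k2 = (1.032576, -1.151624)
  → (1.027774, 0.054990)
1.160000: (1.027774, 0.054990)
  k1 = (1.074160, -1.194379)
  predictor → (1.199640, -0.136110)
  k2 = (1.646362, -1.273926)
  → (1.245416, -0.142474)
(x(1.32), y(1.32)) ≈ (1.2454, -0.1425)

1.2454, -0.1425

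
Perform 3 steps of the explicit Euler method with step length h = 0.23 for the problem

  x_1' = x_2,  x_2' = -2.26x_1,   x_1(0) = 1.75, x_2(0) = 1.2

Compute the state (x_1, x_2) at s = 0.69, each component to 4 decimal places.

1.9173, -1.8506

Euler on (x_1,x_2): x_1_{n+1} = x_1_n + h·x_1', x_2_{n+1} = x_2_n + h·x_2'.
0.000000: (1.750000, 1.200000); f=(1.200000, -3.955000) → (2.026000, 0.290350)
0.230000: (2.026000, 0.290350); f=(0.290350, -4.578760) → (2.092780, -0.762765)
0.460000: (2.092780, -0.762765); f=(-0.762765, -4.729684) → (1.917345, -1.850592)
(x_1(0.69), x_2(0.69)) ≈ (1.9173, -1.8506)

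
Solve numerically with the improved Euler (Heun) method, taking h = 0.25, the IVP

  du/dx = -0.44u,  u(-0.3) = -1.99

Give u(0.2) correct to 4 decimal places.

-1.5978

Heun: k1 = f(x_n, u_n); k2 = f(x_n + h, u_n + h·k1); u_{n+1} = u_n + (h/2)·(k1 + k2).
x=-0.300000, u=-1.990000:
  k1 = f(-0.300000, -1.990000) = 0.875600
  k2 = f(-0.050000, -1.771100) = 0.779284
  u ← -1.990000 + (0.25/2)·(0.875600 + 0.779284) = -1.783139
x=-0.050000, u=-1.783139:
  k1 = f(-0.050000, -1.783139) = 0.784581
  k2 = f(0.200000, -1.586994) = 0.698277
  u ← -1.783139 + (0.25/2)·(0.784581 + 0.698277) = -1.597782
u(0.2) ≈ -1.5978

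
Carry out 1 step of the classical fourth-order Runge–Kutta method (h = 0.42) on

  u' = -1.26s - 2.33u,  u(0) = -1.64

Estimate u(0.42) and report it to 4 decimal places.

RK4: k1 = f(s_n, u_n); k2 = f(s_n + h/2, u_n + (h/2)·k1); k3 = f(s_n + h/2, u_n + (h/2)·k2); k4 = f(s_n + h, u_n + h·k3); u_{n+1} = u_n + (h/6)·(k1 + 2k2 + 2k3 + k4).
s=0.000000, u=-1.640000:
  k1 = f(0.000000, -1.640000) = 3.821200
  k2 = f(0.210000, -0.837548) = 1.686887
  k3 = f(0.210000, -1.285754) = 2.731206
  k4 = f(0.420000, -0.492893) = 0.619242
  u ← -1.640000 + (0.42/6)·(k1 + 2k2 + 2k3 + k4) = -0.710636
u(0.42) ≈ -0.7106

-0.7106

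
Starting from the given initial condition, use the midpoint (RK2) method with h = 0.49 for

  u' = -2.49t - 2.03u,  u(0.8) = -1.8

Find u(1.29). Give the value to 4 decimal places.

-1.6896

Midpoint: k1 = f(t_n, u_n); k2 = f(t_n + h/2, u_n + (h/2)·k1); u_{n+1} = u_n + h·k2.
t=0.800000, u=-1.800000:
  k1 = f(0.800000, -1.800000) = 1.662000
  k2 = f(1.045000, -1.392810) = 0.225354
  u ← -1.800000 + 0.49·0.225354 = -1.689576
u(1.29) ≈ -1.6896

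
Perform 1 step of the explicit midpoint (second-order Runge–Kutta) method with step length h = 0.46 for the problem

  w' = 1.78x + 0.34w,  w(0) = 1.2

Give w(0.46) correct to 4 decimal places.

Midpoint: k1 = f(x_n, w_n); k2 = f(x_n + h/2, w_n + (h/2)·k1); w_{n+1} = w_n + h·k2.
x=0.000000, w=1.200000:
  k1 = f(0.000000, 1.200000) = 0.408000
  k2 = f(0.230000, 1.293840) = 0.849306
  w ← 1.200000 + 0.46·0.849306 = 1.590681
w(0.46) ≈ 1.5907

1.5907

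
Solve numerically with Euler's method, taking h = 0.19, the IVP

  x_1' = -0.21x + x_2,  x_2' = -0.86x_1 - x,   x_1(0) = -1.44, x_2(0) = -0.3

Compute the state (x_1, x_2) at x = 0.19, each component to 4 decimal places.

-1.4970, -0.0647

Euler on (x_1,x_2): x_1_{n+1} = x_1_n + h·x_1', x_2_{n+1} = x_2_n + h·x_2'.
0.000000: (-1.440000, -0.300000); f=(-0.300000, 1.238400) → (-1.497000, -0.064704)
(x_1(0.19), x_2(0.19)) ≈ (-1.4970, -0.0647)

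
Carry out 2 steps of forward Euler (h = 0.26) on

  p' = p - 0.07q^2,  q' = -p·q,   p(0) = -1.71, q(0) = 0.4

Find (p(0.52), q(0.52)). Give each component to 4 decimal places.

-2.7245, 0.9020

Euler on (p,q): p_{n+1} = p_n + h·p', q_{n+1} = q_n + h·q'.
0.000000: (-1.710000, 0.400000); f=(-1.721200, 0.684000) → (-2.157512, 0.577840)
0.260000: (-2.157512, 0.577840); f=(-2.180885, 1.246697) → (-2.724542, 0.901981)
(p(0.52), q(0.52)) ≈ (-2.7245, 0.9020)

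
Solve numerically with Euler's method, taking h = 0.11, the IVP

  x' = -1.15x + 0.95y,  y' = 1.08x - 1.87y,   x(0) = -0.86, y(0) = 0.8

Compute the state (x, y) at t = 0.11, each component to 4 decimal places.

Euler on (x,y): x_{n+1} = x_n + h·x', y_{n+1} = y_n + h·y'.
0.000000: (-0.860000, 0.800000); f=(1.749000, -2.424800) → (-0.667610, 0.533272)
(x(0.11), y(0.11)) ≈ (-0.6676, 0.5333)

-0.6676, 0.5333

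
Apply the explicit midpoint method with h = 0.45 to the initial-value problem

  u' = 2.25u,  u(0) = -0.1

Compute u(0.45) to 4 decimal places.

-0.2525

Midpoint: k1 = f(x_n, u_n); k2 = f(x_n + h/2, u_n + (h/2)·k1); u_{n+1} = u_n + h·k2.
x=0.000000, u=-0.100000:
  k1 = f(0.000000, -0.100000) = -0.225000
  k2 = f(0.225000, -0.150625) = -0.338906
  u ← -0.100000 + 0.45·(-0.338906) = -0.252508
u(0.45) ≈ -0.2525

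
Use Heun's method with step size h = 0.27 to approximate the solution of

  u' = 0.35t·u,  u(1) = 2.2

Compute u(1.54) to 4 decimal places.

Heun: k1 = f(t_n, u_n); k2 = f(t_n + h, u_n + h·k1); u_{n+1} = u_n + (h/2)·(k1 + k2).
t=1.000000, u=2.200000:
  k1 = f(1.000000, 2.200000) = 0.770000
  k2 = f(1.270000, 2.407900) = 1.070312
  u ← 2.200000 + (0.27/2)·(0.770000 + 1.070312) = 2.448442
t=1.270000, u=2.448442:
  k1 = f(1.270000, 2.448442) = 1.088332
  k2 = f(1.540000, 2.742292) = 1.478095
  u ← 2.448442 + (0.27/2)·(1.088332 + 1.478095) = 2.794910
u(1.54) ≈ 2.7949

2.7949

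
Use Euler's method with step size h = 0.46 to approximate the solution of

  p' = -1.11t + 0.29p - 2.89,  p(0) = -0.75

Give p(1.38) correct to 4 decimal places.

Euler: p_{n+1} = p_n + h·f(t_n, p_n).
t=0.000000, p=-0.750000: f=-3.107500 → p ← -0.750000 + 0.46·(-3.107500) = -2.179450
t=0.460000, p=-2.179450: f=-4.032641 → p ← -2.179450 + 0.46·(-4.032641) = -4.034465
t=0.920000, p=-4.034465: f=-5.081195 → p ← -4.034465 + 0.46·(-5.081195) = -6.371814
p(1.38) ≈ -6.3718

-6.3718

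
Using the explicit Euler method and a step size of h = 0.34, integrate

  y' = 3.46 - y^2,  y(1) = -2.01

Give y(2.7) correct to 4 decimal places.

-29.4796

Euler: y_{n+1} = y_n + h·f(s_n, y_n).
s=1.000000, y=-2.010000: f=-0.580100 → y ← -2.010000 + 0.34·(-0.580100) = -2.207234
s=1.340000, y=-2.207234: f=-1.411882 → y ← -2.207234 + 0.34·(-1.411882) = -2.687274
s=1.680000, y=-2.687274: f=-3.761441 → y ← -2.687274 + 0.34·(-3.761441) = -3.966164
s=2.020000, y=-3.966164: f=-12.270455 → y ← -3.966164 + 0.34·(-12.270455) = -8.138118
s=2.360000, y=-8.138118: f=-62.768970 → y ← -8.138118 + 0.34·(-62.768970) = -29.479568
y(2.7) ≈ -29.4796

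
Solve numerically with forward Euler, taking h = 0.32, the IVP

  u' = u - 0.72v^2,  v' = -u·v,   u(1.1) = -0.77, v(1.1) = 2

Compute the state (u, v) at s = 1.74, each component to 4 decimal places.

Euler on (u,v): u_{n+1} = u_n + h·u', v_{n+1} = v_n + h·v'.
1.100000: (-0.770000, 2.000000); f=(-3.650000, 1.540000) → (-1.938000, 2.492800)
1.420000: (-1.938000, 2.492800); f=(-6.412117, 4.831046) → (-3.989878, 4.038735)
(u(1.74), v(1.74)) ≈ (-3.9899, 4.0387)

-3.9899, 4.0387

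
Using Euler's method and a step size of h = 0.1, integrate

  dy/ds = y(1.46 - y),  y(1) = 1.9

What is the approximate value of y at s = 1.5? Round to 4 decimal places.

Euler: y_{n+1} = y_n + h·f(s_n, y_n).
s=1.000000, y=1.900000: f=-0.836000 → y ← 1.900000 + 0.1·(-0.836000) = 1.816400
s=1.100000, y=1.816400: f=-0.647365 → y ← 1.816400 + 0.1·(-0.647365) = 1.751664
s=1.200000, y=1.751664: f=-0.510896 → y ← 1.751664 + 0.1·(-0.510896) = 1.700574
s=1.300000, y=1.700574: f=-0.409114 → y ← 1.700574 + 0.1·(-0.409114) = 1.659663
s=1.400000, y=1.659663: f=-0.331372 → y ← 1.659663 + 0.1·(-0.331372) = 1.626525
y(1.5) ≈ 1.6265

1.6265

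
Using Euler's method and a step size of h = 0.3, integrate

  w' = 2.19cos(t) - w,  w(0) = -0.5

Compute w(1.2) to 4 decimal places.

Euler: w_{n+1} = w_n + h·f(t_n, w_n).
t=0.000000, w=-0.500000: f=2.690000 → w ← -0.500000 + 0.3·2.690000 = 0.307000
t=0.300000, w=0.307000: f=1.785187 → w ← 0.307000 + 0.3·1.785187 = 0.842556
t=0.600000, w=0.842556: f=0.964929 → w ← 0.842556 + 0.3·0.964929 = 1.132035
t=0.900000, w=1.132035: f=0.229291 → w ← 1.132035 + 0.3·0.229291 = 1.200822
w(1.2) ≈ 1.2008

1.2008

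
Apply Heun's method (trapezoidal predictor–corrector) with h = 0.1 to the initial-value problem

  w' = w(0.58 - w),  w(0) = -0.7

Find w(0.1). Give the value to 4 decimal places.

-0.7989

Heun: k1 = f(s_n, w_n); k2 = f(s_n + h, w_n + h·k1); w_{n+1} = w_n + (h/2)·(k1 + k2).
s=0.000000, w=-0.700000:
  k1 = f(0.000000, -0.700000) = -0.896000
  k2 = f(0.100000, -0.789600) = -1.081436
  w ← -0.700000 + (0.1/2)·(-0.896000 + (-1.081436)) = -0.798872
w(0.1) ≈ -0.7989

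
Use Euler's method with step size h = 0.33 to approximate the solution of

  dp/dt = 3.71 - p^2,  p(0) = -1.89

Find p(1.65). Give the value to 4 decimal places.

Euler: p_{n+1} = p_n + h·f(t_n, p_n).
t=0.000000, p=-1.890000: f=0.137900 → p ← -1.890000 + 0.33·0.137900 = -1.844493
t=0.330000, p=-1.844493: f=0.307846 → p ← -1.844493 + 0.33·0.307846 = -1.742904
t=0.660000, p=-1.742904: f=0.672286 → p ← -1.742904 + 0.33·0.672286 = -1.521050
t=0.990000, p=-1.521050: f=1.396408 → p ← -1.521050 + 0.33·1.396408 = -1.060235
t=1.320000, p=-1.060235: f=2.585902 → p ← -1.060235 + 0.33·2.585902 = -0.206887
p(1.65) ≈ -0.2069

-0.2069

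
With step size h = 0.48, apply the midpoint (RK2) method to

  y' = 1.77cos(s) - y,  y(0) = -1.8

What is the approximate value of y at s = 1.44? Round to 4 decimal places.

0.2711

Midpoint: k1 = f(s_n, y_n); k2 = f(s_n + h/2, y_n + (h/2)·k1); y_{n+1} = y_n + h·k2.
s=0.000000, y=-1.800000:
  k1 = f(0.000000, -1.800000) = 3.570000
  k2 = f(0.240000, -0.943200) = 2.662468
  y ← -1.800000 + 0.48·2.662468 = -0.522015
s=0.480000, y=-0.522015:
  k1 = f(0.480000, -0.522015) = 2.091996
  k2 = f(0.720000, -0.019936) = 1.350632
  y ← -0.522015 + 0.48·1.350632 = 0.126288
s=0.960000, y=0.126288:
  k1 = f(0.960000, 0.126288) = 0.888842
  k2 = f(1.200000, 0.339610) = 0.301763
  y ← 0.126288 + 0.48·0.301763 = 0.271134
y(1.44) ≈ 0.2711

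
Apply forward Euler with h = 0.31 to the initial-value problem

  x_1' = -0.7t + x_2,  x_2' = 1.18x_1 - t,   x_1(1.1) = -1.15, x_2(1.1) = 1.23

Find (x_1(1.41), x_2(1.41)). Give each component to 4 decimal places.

-1.0074, 0.4683

Euler on (x_1,x_2): x_1_{n+1} = x_1_n + h·x_1', x_2_{n+1} = x_2_n + h·x_2'.
1.100000: (-1.150000, 1.230000); f=(0.460000, -2.457000) → (-1.007400, 0.468330)
(x_1(1.41), x_2(1.41)) ≈ (-1.0074, 0.4683)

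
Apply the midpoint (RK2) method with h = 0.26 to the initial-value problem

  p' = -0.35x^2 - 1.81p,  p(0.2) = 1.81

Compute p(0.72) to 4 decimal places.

Midpoint: k1 = f(x_n, p_n); k2 = f(x_n + h/2, p_n + (h/2)·k1); p_{n+1} = p_n + h·k2.
x=0.200000, p=1.810000:
  k1 = f(0.200000, 1.810000) = -3.290100
  k2 = f(0.330000, 1.382287) = -2.540054
  p ← 1.810000 + 0.26·(-2.540054) = 1.149586
x=0.460000, p=1.149586:
  k1 = f(0.460000, 1.149586) = -2.154810
  k2 = f(0.590000, 0.869460) = -1.695558
  p ← 1.149586 + 0.26·(-1.695558) = 0.708741
p(0.72) ≈ 0.7087

0.7087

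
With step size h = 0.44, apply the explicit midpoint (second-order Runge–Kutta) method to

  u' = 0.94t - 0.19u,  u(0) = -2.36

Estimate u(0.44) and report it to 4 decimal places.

Midpoint: k1 = f(t_n, u_n); k2 = f(t_n + h/2, u_n + (h/2)·k1); u_{n+1} = u_n + h·k2.
t=0.000000, u=-2.360000:
  k1 = f(0.000000, -2.360000) = 0.448400
  k2 = f(0.220000, -2.261352) = 0.636457
  u ← -2.360000 + 0.44·0.636457 = -2.079959
u(0.44) ≈ -2.0800

-2.0800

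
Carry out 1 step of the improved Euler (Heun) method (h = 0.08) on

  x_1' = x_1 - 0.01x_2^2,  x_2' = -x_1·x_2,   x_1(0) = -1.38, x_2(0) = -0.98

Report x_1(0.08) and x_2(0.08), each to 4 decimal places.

Heun on (x_1,x_2): k1 = f(s_n, state_n); k2 = f(s_n + h, state_n + h·k1); state_{n+1} = state_n + (h/2)·(k1 + k2).
0.000000: (-1.380000, -0.980000)
  k1 = (-1.389604, -1.352400)
  predictor → (-1.491168, -1.088192)
  k2 = (-1.503010, -1.622677)
  → (-1.495705, -1.099003)
(x_1(0.08), x_2(0.08)) ≈ (-1.4957, -1.0990)

-1.4957, -1.0990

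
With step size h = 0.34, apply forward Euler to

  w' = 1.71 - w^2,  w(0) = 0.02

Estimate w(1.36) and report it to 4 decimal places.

1.3015

Euler: w_{n+1} = w_n + h·f(t_n, w_n).
t=0.000000, w=0.020000: f=1.709600 → w ← 0.020000 + 0.34·1.709600 = 0.601264
t=0.340000, w=0.601264: f=1.348482 → w ← 0.601264 + 0.34·1.348482 = 1.059748
t=0.680000, w=1.059748: f=0.586935 → w ← 1.059748 + 0.34·0.586935 = 1.259306
t=1.020000, w=1.259306: f=0.124150 → w ← 1.259306 + 0.34·0.124150 = 1.301516
w(1.36) ≈ 1.3015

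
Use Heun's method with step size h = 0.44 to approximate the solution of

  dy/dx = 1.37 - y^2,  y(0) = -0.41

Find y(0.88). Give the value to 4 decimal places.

0.6282

Heun: k1 = f(x_n, y_n); k2 = f(x_n + h, y_n + h·k1); y_{n+1} = y_n + (h/2)·(k1 + k2).
x=0.000000, y=-0.410000:
  k1 = f(0.000000, -0.410000) = 1.201900
  k2 = f(0.440000, 0.118836) = 1.355878
  y ← -0.410000 + (0.44/2)·(1.201900 + 1.355878) = 0.152711
x=0.440000, y=0.152711:
  k1 = f(0.440000, 0.152711) = 1.346679
  k2 = f(0.880000, 0.745250) = 0.814602
  y ← 0.152711 + (0.44/2)·(1.346679 + 0.814602) = 0.628193
y(0.88) ≈ 0.6282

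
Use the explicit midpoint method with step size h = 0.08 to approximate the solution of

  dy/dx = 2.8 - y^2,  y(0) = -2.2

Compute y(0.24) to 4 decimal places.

-3.0961

Midpoint: k1 = f(x_n, y_n); k2 = f(x_n + h/2, y_n + (h/2)·k1); y_{n+1} = y_n + h·k2.
x=0.000000, y=-2.200000:
  k1 = f(0.000000, -2.200000) = -2.040000
  k2 = f(0.040000, -2.281600) = -2.405699
  y ← -2.200000 + 0.08·(-2.405699) = -2.392456
x=0.080000, y=-2.392456:
  k1 = f(0.080000, -2.392456) = -2.923845
  k2 = f(0.120000, -2.509410) = -3.497137
  y ← -2.392456 + 0.08·(-3.497137) = -2.672227
x=0.160000, y=-2.672227:
  k1 = f(0.160000, -2.672227) = -4.340796
  k2 = f(0.200000, -2.845859) = -5.298912
  y ← -2.672227 + 0.08·(-5.298912) = -3.096140
y(0.24) ≈ -3.0961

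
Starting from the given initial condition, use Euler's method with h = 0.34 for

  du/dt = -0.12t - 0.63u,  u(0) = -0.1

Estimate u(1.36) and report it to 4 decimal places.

-0.1101

Euler: u_{n+1} = u_n + h·f(t_n, u_n).
t=0.000000, u=-0.100000: f=0.063000 → u ← -0.100000 + 0.34·0.063000 = -0.078580
t=0.340000, u=-0.078580: f=0.008705 → u ← -0.078580 + 0.34·0.008705 = -0.075620
t=0.680000, u=-0.075620: f=-0.033959 → u ← -0.075620 + 0.34·(-0.033959) = -0.087166
t=1.020000, u=-0.087166: f=-0.067485 → u ← -0.087166 + 0.34·(-0.067485) = -0.110111
u(1.36) ≈ -0.1101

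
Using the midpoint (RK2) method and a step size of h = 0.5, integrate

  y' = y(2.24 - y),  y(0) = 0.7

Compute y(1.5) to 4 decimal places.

Midpoint: k1 = f(x_n, y_n); k2 = f(x_n + h/2, y_n + (h/2)·k1); y_{n+1} = y_n + h·k2.
x=0.000000, y=0.700000:
  k1 = f(0.000000, 0.700000) = 1.078000
  k2 = f(0.250000, 0.969500) = 1.231750
  y ← 0.700000 + 0.5·1.231750 = 1.315875
x=0.500000, y=1.315875:
  k1 = f(0.500000, 1.315875) = 1.216033
  k2 = f(0.750000, 1.619883) = 1.004517
  y ← 1.315875 + 0.5·1.004517 = 1.818133
x=1.000000, y=1.818133:
  k1 = f(1.000000, 1.818133) = 0.767010
  k2 = f(1.250000, 2.009886) = 0.462503
  y ← 1.818133 + 0.5·0.462503 = 2.049385
y(1.5) ≈ 2.0494

2.0494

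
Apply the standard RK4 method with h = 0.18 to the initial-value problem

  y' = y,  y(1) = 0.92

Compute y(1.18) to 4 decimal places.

1.1014

RK4: k1 = f(t_n, y_n); k2 = f(t_n + h/2, y_n + (h/2)·k1); k3 = f(t_n + h/2, y_n + (h/2)·k2); k4 = f(t_n + h, y_n + h·k3); y_{n+1} = y_n + (h/6)·(k1 + 2k2 + 2k3 + k4).
t=1.000000, y=0.920000:
  k1 = f(1.000000, 0.920000) = 0.920000
  k2 = f(1.090000, 1.002800) = 1.002800
  k3 = f(1.090000, 1.010252) = 1.010252
  k4 = f(1.180000, 1.101845) = 1.101845
  y ← 0.920000 + (0.18/6)·(k1 + 2k2 + 2k3 + k4) = 1.101438
y(1.18) ≈ 1.1014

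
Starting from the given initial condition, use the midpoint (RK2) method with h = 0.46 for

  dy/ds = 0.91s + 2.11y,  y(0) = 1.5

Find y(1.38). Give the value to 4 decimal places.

24.0096

Midpoint: k1 = f(s_n, y_n); k2 = f(s_n + h/2, y_n + (h/2)·k1); y_{n+1} = y_n + h·k2.
s=0.000000, y=1.500000:
  k1 = f(0.000000, 1.500000) = 3.165000
  k2 = f(0.230000, 2.227950) = 4.910274
  y ← 1.500000 + 0.46·4.910274 = 3.758726
s=0.460000, y=3.758726:
  k1 = f(0.460000, 3.758726) = 8.349512
  k2 = f(0.690000, 5.679114) = 12.610831
  y ← 3.758726 + 0.46·12.610831 = 9.559708
s=0.920000, y=9.559708:
  k1 = f(0.920000, 9.559708) = 21.008185
  k2 = f(1.150000, 14.391591) = 31.412757
  y ← 9.559708 + 0.46·31.412757 = 24.009577
y(1.38) ≈ 24.0096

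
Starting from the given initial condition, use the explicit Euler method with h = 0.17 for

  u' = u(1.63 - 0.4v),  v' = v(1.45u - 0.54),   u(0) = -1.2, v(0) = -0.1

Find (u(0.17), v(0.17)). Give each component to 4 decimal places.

Euler on (u,v): u_{n+1} = u_n + h·u', v_{n+1} = v_n + h·v'.
0.000000: (-1.200000, -0.100000); f=(-2.004000, 0.228000) → (-1.540680, -0.061240)
(u(0.17), v(0.17)) ≈ (-1.5407, -0.0612)

-1.5407, -0.0612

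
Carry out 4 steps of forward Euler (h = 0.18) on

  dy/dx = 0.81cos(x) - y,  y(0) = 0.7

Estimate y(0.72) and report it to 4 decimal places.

Euler: y_{n+1} = y_n + h·f(x_n, y_n).
x=0.000000, y=0.700000: f=0.110000 → y ← 0.700000 + 0.18·0.110000 = 0.719800
x=0.180000, y=0.719800: f=0.077113 → y ← 0.719800 + 0.18·0.077113 = 0.733680
x=0.360000, y=0.733680: f=0.024396 → y ← 0.733680 + 0.18·0.024396 = 0.738072
x=0.540000, y=0.738072: f=-0.043328 → y ← 0.738072 + 0.18·(-0.043328) = 0.730273
y(0.72) ≈ 0.7303

0.7303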